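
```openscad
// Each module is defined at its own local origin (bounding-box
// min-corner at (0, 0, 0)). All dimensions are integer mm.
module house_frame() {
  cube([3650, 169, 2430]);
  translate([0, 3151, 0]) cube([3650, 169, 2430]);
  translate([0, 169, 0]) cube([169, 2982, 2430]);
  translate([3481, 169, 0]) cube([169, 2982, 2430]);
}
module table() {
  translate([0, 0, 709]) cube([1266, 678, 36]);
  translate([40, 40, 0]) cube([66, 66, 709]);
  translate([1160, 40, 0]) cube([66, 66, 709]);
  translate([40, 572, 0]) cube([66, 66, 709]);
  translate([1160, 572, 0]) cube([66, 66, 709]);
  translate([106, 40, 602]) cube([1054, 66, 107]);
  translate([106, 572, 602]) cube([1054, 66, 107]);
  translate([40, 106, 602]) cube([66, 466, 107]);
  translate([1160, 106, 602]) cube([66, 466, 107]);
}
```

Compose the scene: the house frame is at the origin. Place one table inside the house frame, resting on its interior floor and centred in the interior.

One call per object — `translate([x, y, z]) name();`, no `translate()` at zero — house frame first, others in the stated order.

house_frame();
translate([1192, 1321, 0]) table();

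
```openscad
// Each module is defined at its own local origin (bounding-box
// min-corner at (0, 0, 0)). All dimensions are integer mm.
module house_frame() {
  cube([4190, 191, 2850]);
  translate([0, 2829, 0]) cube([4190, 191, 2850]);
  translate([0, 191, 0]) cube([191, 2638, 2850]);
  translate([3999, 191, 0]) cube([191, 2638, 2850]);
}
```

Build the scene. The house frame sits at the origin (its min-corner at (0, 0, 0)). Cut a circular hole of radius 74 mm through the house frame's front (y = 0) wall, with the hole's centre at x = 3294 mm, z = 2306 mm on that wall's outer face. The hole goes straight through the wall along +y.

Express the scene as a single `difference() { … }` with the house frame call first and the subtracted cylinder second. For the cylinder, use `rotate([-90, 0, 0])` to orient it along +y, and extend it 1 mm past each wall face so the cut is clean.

difference() {
  house_frame();
  translate([3294, -1, 2306]) rotate([-90, 0, 0]) cylinder(h = 193, r = 74);
}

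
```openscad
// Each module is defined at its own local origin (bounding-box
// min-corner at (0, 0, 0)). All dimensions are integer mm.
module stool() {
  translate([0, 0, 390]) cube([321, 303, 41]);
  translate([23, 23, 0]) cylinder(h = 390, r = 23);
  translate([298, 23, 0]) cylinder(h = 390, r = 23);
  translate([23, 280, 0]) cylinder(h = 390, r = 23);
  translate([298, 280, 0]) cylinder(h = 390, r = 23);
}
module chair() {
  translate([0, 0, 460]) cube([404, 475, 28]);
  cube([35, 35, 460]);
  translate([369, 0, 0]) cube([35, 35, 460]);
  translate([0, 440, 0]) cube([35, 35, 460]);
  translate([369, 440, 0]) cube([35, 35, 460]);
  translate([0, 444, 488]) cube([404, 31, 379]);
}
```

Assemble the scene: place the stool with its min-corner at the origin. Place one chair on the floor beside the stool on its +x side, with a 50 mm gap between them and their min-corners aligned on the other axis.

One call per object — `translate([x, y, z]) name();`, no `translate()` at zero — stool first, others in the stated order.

stool();
translate([371, 0, 0]) chair();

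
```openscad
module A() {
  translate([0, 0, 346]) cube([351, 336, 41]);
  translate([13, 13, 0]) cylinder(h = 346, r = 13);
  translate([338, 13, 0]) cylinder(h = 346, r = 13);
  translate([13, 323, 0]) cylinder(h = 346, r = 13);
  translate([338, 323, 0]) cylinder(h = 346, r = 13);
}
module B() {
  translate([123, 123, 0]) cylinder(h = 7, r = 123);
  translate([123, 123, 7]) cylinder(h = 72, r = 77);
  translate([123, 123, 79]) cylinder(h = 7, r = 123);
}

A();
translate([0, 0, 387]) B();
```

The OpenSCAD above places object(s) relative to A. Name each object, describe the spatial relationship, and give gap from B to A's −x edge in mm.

A is a stool. B is a spool. The spool is on top of the stool. The gap from the spool to the stool's −x edge is 0 mm.

The spool's min-x is at 0; the stool's min-x is 0; gap = 0 mm.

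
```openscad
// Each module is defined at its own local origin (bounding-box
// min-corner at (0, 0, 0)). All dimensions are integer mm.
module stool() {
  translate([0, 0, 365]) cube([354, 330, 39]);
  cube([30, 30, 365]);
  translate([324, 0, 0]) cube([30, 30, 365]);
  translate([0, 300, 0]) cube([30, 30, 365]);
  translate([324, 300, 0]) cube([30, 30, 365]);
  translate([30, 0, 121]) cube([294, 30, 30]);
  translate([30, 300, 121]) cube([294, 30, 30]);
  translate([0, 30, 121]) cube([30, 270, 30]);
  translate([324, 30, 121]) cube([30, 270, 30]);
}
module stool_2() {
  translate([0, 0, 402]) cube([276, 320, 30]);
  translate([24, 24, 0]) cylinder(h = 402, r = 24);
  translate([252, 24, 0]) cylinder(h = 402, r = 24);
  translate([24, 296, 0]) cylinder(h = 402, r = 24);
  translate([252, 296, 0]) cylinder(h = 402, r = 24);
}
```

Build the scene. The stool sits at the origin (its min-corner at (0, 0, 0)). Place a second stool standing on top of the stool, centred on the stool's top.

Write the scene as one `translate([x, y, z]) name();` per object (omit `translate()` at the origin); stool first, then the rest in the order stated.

stool();
translate([39, 5, 404]) stool_2();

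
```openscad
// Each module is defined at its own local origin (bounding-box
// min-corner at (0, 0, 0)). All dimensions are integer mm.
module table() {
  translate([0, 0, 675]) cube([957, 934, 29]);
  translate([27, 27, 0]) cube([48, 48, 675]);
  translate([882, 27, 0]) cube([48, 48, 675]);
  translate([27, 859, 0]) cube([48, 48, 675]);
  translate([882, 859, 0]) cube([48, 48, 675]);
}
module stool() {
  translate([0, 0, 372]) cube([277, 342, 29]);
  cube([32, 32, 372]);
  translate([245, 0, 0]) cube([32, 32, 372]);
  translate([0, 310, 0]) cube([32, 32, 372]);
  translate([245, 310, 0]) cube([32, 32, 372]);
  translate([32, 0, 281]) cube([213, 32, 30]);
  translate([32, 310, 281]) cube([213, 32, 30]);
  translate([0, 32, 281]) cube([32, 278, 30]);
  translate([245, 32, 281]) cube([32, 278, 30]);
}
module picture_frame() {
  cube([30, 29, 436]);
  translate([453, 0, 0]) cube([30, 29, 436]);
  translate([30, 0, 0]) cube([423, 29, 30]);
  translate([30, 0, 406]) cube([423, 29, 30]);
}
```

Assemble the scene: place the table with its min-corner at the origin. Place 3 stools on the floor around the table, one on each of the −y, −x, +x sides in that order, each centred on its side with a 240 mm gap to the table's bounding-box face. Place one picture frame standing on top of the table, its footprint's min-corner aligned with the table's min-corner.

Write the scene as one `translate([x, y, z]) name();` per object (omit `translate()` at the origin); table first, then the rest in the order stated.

table();
translate([340, -582, 0]) stool();
translate([-517, 296, 0]) stool();
translate([1197, 296, 0]) stool();
translate([0, 0, 704]) picture_frame();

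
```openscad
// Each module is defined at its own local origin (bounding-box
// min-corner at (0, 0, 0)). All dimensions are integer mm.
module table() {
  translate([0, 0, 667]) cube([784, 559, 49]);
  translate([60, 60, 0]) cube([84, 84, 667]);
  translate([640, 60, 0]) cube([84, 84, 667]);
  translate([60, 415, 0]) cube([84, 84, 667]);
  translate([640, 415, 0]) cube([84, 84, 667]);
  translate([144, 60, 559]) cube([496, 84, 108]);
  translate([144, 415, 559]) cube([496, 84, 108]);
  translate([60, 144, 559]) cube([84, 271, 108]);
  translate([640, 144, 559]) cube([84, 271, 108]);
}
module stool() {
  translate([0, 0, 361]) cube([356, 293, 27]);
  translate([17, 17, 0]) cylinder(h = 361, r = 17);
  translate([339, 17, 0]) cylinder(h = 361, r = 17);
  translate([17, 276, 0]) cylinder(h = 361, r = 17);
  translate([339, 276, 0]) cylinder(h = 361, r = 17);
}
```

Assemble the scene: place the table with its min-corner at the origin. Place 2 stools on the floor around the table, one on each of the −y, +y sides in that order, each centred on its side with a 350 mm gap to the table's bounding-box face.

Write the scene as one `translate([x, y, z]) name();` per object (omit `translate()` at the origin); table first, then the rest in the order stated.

table();
translate([214, -643, 0]) stool();
translate([214, 909, 0]) stool();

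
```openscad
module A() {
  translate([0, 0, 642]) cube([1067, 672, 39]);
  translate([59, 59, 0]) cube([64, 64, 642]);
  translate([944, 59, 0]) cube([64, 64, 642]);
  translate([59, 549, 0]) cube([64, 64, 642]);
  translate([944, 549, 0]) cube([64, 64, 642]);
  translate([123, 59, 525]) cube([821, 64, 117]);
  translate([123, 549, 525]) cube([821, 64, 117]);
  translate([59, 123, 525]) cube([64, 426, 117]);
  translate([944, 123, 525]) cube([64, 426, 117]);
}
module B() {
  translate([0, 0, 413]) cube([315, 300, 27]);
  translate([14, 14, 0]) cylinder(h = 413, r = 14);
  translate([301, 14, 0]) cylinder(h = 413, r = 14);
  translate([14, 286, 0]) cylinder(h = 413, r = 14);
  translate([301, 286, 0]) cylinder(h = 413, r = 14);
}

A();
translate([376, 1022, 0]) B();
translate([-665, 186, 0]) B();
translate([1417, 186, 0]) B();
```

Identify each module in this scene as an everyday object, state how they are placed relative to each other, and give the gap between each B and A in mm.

Each stool's nearest face is 350 mm from the table's bounding box.

A is a table. B is a stool. Three stools sit around the table at the +y, −x, +x sides. The gap between each stool and the table is 350 mm.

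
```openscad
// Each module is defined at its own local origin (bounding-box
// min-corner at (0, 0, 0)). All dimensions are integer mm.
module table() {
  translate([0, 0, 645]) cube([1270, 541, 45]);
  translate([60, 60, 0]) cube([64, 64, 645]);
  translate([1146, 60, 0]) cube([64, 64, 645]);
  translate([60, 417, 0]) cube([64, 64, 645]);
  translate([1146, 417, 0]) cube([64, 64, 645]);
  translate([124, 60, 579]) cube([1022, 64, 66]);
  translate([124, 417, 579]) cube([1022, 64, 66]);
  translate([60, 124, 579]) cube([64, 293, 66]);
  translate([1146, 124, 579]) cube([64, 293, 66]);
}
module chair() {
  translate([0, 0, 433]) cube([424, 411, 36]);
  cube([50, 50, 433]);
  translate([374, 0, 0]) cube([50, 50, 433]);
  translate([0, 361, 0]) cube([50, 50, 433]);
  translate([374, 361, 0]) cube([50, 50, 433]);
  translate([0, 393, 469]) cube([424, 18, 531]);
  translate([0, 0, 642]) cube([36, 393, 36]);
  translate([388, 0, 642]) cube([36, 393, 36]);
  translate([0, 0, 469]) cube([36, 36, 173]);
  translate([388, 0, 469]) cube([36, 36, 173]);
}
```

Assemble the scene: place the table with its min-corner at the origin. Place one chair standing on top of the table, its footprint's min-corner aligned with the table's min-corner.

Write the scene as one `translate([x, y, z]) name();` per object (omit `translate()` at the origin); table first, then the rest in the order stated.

table();
translate([0, 0, 690]) chair();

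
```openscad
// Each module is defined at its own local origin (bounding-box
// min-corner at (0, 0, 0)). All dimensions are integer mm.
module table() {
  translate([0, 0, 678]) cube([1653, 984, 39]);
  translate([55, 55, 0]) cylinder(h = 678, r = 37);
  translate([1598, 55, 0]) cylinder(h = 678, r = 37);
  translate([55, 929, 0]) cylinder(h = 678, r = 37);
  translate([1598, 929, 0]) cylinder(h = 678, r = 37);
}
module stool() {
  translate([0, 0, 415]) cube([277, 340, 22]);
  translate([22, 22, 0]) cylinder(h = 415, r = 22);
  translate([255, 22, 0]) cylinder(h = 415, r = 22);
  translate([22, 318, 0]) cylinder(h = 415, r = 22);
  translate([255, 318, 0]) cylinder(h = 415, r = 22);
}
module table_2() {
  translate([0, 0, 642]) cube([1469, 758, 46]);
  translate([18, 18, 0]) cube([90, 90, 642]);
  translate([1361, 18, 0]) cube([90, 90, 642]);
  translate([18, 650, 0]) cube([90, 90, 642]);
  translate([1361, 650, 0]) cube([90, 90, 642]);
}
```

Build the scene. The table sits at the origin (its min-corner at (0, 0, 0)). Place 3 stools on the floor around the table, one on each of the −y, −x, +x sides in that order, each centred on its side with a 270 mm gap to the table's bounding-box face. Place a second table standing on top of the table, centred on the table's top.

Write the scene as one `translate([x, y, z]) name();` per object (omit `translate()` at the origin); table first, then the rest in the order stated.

table();
translate([688, -610, 0]) stool();
translate([-547, 322, 0]) stool();
translate([1923, 322, 0]) stool();
translate([92, 113, 717]) table_2();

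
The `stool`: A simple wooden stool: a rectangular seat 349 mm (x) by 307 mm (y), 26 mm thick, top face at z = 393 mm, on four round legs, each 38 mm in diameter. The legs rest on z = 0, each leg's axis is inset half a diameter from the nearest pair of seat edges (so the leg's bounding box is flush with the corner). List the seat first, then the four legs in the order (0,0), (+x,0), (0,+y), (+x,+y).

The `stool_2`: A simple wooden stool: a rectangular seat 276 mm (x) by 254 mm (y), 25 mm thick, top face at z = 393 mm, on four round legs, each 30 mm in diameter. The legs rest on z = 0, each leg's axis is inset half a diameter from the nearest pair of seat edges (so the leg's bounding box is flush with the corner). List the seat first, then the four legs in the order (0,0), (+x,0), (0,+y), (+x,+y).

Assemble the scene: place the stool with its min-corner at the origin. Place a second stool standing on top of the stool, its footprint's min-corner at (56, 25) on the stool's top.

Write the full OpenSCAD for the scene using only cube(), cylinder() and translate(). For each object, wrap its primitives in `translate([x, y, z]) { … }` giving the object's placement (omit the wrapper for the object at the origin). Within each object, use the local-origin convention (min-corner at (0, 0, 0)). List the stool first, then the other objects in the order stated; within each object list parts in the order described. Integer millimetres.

translate([0, 0, 367]) cube([349, 307, 26]);
translate([19, 19, 0]) cylinder(h = 367, r = 19);
translate([330, 19, 0]) cylinder(h = 367, r = 19);
translate([19, 288, 0]) cylinder(h = 367, r = 19);
translate([330, 288, 0]) cylinder(h = 367, r = 19);
translate([56, 25, 393]) {
  translate([0, 0, 368]) cube([276, 254, 25]);
  translate([15, 15, 0]) cylinder(h = 368, r = 15);
  translate([261, 15, 0]) cylinder(h = 368, r = 15);
  translate([15, 239, 0]) cylinder(h = 368, r = 15);
  translate([261, 239, 0]) cylinder(h = 368, r = 15);
}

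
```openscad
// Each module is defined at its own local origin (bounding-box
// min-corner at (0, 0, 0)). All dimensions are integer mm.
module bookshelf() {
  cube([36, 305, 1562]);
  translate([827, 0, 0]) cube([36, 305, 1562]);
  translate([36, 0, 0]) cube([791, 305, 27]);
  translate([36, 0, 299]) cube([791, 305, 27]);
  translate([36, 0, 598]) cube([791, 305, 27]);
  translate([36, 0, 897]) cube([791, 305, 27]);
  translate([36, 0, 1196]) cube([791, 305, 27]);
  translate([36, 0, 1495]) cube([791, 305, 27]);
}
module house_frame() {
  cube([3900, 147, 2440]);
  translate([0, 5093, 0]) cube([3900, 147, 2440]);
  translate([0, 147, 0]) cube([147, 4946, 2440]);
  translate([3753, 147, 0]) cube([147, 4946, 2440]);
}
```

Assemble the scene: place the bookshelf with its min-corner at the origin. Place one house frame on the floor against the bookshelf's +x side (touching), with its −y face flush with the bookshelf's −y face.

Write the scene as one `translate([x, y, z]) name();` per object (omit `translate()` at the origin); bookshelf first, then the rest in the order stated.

bookshelf();
translate([863, 0, 0]) house_frame();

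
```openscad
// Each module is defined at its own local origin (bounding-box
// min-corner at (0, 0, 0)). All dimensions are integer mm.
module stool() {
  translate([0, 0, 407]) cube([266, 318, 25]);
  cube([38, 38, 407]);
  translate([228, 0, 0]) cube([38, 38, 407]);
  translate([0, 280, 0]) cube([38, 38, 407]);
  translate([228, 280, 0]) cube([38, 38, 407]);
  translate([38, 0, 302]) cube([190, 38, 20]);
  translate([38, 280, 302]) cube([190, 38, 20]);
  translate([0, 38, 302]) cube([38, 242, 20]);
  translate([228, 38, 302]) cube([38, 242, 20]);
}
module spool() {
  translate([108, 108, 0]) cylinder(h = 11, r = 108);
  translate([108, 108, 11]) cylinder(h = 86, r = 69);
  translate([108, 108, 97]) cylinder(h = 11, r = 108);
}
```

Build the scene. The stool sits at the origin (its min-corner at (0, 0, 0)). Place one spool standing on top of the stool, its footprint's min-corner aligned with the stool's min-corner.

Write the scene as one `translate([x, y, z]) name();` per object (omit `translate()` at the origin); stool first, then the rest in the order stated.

stool();
translate([0, 0, 432]) spool();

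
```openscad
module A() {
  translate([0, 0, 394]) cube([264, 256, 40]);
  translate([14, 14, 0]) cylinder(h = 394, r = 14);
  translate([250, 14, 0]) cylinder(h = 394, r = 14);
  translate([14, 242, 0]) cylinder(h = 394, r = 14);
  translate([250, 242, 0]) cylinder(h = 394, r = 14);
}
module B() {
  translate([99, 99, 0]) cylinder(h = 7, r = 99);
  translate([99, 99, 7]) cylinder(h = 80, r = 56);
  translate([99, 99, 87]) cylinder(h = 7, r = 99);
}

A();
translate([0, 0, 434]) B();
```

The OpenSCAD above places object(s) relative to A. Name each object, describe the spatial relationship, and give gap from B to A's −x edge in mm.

The spool's min-x is at 0; the stool's min-x is 0; gap = 0 mm.

A is a stool. B is a spool. The spool is on top of the stool. The gap from the spool to the stool's −x edge is 0 mm.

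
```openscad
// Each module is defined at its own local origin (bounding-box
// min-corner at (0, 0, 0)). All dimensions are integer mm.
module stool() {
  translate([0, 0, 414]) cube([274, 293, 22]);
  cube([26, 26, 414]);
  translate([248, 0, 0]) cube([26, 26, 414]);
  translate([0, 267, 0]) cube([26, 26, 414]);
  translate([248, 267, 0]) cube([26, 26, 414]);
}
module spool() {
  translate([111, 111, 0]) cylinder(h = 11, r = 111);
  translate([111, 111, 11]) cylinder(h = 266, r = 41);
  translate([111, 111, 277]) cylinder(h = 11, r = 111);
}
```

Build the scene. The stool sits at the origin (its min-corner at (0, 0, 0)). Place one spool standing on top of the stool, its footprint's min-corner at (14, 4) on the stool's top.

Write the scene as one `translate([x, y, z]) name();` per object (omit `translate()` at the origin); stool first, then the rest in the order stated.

stool();
translate([14, 4, 436]) spool();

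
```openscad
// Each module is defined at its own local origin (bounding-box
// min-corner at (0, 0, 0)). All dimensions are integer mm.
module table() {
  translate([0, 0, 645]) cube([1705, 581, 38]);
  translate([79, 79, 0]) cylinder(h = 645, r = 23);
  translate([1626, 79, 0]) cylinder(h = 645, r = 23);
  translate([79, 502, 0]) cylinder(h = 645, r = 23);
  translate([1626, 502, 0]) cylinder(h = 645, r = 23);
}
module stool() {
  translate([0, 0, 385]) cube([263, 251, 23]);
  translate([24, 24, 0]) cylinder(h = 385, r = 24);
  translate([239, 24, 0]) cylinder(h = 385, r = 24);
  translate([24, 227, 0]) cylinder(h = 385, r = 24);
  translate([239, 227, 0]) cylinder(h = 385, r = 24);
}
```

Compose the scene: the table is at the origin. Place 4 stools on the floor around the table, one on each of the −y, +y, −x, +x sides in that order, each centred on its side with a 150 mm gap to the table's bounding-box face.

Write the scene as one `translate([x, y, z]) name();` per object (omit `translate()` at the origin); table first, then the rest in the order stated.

table();
translate([721, -401, 0]) stool();
translate([721, 731, 0]) stool();
translate([-413, 165, 0]) stool();
translate([1855, 165, 0]) stool();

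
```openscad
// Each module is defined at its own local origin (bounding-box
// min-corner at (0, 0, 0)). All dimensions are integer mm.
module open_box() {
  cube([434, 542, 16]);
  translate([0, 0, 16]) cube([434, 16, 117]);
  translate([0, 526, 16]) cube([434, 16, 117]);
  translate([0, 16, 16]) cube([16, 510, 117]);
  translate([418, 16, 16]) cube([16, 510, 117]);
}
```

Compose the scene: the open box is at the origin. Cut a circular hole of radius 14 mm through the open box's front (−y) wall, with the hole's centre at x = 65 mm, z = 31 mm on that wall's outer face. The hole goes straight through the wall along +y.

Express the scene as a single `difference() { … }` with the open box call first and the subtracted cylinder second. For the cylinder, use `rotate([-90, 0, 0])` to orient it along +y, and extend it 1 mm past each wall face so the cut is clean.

difference() {
  open_box();
  translate([65, -1, 31]) rotate([-90, 0, 0]) cylinder(h = 18, r = 14);
}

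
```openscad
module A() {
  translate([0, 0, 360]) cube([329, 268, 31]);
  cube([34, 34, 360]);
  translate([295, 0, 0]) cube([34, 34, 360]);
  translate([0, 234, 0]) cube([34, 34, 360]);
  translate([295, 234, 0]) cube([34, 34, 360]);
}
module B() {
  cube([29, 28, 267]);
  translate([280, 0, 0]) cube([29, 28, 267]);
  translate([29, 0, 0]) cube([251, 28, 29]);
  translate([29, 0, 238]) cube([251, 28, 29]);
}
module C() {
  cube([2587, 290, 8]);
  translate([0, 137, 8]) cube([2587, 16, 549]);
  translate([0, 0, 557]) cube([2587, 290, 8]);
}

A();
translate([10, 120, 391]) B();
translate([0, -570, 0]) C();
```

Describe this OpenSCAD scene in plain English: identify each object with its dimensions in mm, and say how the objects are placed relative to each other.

A is a four-legged stool. The seat is 329×268 mm, 31 mm thick, top at z = 391 mm. It stands on four square legs, each 34×34 mm in cross-section, from z = 0 to the seat underside, each flush with a corner of the seat.

B is a rectangular picture frame lying in the x–z plane (depth along y). The opening is 251 mm wide (x) by 209 mm tall (z), surrounded by a border 29 mm wide on all four sides. The frame is 28 mm deep and is made of two full-height vertical stiles with two horizontal rails fitted between them.

C is an I-beam lying along x, 2587 mm long. Overall section height 565 mm. Two flanges 290 mm wide (y) and 8 mm thick, one on the floor and one at the top; a web 16 mm thick runs between them, centred on the flange width.

The picture frame is on top of the stool, centred. The I-beam is on the floor beside the stool on its −y side.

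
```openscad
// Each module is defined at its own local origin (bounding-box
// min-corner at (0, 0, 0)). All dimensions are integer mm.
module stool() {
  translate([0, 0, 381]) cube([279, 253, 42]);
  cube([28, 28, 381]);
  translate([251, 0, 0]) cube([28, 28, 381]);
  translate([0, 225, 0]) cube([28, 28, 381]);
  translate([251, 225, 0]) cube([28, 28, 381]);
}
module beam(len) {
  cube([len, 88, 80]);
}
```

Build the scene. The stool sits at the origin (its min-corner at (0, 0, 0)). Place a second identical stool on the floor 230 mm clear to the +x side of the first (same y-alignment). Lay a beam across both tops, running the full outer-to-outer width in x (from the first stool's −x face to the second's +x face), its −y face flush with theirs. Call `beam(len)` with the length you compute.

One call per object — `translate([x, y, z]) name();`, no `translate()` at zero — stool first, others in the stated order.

stool();
translate([509, 0, 0]) stool();
translate([0, 0, 423]) beam(788);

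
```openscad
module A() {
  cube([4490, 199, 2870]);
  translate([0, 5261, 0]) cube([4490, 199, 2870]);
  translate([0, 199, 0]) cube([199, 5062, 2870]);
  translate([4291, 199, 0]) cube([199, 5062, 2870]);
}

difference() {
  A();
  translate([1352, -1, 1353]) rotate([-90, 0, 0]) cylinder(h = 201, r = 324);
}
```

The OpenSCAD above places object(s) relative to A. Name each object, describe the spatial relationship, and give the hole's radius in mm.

A is a house frame. The house frame has a circular hole through its front wall. The hole's radius is 324 mm.

The subtracted cylinder has r = 324 mm.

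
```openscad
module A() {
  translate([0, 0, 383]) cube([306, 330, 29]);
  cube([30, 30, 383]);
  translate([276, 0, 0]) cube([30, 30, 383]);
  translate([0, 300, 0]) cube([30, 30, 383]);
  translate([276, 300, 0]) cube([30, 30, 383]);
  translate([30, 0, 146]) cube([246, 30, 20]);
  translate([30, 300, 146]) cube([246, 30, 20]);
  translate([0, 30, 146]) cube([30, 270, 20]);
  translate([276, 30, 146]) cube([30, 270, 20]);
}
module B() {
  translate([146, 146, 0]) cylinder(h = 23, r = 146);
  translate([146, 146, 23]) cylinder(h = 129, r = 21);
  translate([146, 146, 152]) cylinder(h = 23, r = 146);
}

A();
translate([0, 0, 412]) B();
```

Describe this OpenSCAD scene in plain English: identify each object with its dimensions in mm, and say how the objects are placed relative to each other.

A is a four-legged stool. The seat is a 306×330×29 mm slab whose top surface is at z = 412 mm; four square legs, each 30×30 mm in cross-section, run from the floor (z = 0) to the underside of the seat, each flush with a corner of the seat. Four stretchers, 30 mm wide and 20 mm tall, connect adjacent legs with their undersides at z = 146 mm, each running between the inner faces of the legs it joins and aligned with the legs' outer faces on the other axis.

B is a spool: two coaxial disc flanges of radius 146 mm and thickness 23 mm, joined by a core cylinder of radius 21 mm and height 129 mm. The lower flange rests on z = 0 and the three cylinders share a vertical axis.

The spool is on top of the stool.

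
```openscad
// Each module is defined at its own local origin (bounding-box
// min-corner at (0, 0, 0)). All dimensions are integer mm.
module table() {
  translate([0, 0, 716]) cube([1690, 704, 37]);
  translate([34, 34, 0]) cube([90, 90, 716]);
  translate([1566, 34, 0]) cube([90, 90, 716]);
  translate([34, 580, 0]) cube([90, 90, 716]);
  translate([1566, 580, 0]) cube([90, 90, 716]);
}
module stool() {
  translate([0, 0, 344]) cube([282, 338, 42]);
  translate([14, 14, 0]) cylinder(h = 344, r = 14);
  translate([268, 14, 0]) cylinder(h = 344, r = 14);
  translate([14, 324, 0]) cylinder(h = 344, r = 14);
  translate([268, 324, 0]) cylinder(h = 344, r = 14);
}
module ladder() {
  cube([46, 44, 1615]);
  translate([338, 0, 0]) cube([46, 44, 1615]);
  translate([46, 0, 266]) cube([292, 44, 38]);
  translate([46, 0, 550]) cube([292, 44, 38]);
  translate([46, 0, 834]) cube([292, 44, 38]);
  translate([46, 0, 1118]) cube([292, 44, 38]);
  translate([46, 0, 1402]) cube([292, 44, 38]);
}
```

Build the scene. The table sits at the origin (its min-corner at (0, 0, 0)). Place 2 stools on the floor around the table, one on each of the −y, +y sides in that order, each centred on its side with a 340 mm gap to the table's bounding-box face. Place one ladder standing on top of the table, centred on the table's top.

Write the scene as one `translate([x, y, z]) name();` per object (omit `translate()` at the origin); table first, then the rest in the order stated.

table();
translate([704, -678, 0]) stool();
translate([704, 1044, 0]) stool();
translate([653, 330, 753]) ladder();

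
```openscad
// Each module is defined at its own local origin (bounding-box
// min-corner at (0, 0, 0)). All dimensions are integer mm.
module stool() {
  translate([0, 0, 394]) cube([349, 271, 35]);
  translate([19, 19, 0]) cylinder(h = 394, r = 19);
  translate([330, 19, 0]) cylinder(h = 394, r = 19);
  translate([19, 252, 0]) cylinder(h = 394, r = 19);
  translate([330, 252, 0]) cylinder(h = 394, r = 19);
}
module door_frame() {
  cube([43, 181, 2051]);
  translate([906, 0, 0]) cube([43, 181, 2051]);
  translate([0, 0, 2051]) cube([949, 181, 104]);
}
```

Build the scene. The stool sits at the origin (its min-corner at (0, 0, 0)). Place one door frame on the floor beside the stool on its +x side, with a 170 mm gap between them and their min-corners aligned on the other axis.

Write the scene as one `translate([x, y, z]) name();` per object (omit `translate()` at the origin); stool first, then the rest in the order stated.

stool();
translate([519, 0, 0]) door_frame();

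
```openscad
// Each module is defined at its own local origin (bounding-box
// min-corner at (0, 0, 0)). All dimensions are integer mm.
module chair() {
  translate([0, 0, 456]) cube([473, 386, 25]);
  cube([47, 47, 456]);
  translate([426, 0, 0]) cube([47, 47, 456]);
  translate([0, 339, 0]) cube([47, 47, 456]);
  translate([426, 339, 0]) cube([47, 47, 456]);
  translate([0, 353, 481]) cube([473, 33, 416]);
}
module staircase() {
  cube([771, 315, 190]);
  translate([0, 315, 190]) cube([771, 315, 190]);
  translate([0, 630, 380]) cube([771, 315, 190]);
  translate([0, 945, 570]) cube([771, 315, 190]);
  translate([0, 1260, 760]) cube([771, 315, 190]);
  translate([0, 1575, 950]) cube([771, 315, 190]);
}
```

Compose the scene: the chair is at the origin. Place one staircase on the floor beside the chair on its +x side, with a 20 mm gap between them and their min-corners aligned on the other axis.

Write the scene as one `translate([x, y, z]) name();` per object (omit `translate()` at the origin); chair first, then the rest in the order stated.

chair();
translate([493, 0, 0]) staircase();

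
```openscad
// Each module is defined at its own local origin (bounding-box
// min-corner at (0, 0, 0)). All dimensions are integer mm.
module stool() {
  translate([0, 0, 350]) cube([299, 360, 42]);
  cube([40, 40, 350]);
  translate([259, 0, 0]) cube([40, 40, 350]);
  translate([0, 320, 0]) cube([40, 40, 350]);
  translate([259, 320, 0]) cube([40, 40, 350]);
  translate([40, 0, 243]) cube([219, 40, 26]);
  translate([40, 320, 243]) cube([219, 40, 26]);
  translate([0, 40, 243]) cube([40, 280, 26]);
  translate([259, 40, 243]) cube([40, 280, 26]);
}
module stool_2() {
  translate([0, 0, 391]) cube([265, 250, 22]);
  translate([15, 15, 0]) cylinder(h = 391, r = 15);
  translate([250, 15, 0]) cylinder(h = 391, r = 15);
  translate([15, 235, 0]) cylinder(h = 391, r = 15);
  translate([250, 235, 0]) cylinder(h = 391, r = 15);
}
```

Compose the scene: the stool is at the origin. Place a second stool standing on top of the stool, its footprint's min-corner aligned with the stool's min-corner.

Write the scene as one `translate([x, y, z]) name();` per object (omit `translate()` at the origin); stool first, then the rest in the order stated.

stool();
translate([0, 0, 392]) stool_2();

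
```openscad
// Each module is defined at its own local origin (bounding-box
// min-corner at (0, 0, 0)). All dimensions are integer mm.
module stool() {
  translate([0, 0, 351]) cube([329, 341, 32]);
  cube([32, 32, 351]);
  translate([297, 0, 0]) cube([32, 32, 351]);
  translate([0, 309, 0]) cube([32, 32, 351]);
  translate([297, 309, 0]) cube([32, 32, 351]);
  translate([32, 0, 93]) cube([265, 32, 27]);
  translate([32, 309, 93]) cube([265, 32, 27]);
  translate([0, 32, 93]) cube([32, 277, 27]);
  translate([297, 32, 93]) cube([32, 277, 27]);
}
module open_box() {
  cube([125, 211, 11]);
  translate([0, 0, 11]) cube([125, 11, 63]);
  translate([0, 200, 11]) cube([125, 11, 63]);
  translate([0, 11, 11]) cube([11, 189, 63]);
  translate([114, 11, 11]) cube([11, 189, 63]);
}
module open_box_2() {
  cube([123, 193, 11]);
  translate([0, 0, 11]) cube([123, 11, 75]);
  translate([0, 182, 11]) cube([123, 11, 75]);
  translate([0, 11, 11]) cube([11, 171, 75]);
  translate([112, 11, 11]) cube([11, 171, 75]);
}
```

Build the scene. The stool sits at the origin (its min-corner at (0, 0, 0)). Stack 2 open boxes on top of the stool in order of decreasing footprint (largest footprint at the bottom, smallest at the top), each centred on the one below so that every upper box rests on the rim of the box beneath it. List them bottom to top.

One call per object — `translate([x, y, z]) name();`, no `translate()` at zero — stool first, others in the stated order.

stool();
translate([102, 65, 383]) open_box();
translate([103, 74, 457]) open_box_2();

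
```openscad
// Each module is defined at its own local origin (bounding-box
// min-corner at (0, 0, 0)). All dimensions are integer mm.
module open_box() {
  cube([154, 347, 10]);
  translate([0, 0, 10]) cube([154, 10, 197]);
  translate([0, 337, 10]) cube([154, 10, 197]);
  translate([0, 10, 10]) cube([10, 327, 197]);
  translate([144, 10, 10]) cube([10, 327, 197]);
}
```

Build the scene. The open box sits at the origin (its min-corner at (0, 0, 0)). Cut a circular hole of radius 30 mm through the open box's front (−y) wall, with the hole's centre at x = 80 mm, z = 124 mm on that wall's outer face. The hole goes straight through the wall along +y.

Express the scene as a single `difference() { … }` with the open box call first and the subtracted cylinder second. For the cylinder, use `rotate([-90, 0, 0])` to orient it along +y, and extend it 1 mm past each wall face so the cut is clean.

difference() {
  open_box();
  translate([80, -1, 124]) rotate([-90, 0, 0]) cylinder(h = 12, r = 30);
}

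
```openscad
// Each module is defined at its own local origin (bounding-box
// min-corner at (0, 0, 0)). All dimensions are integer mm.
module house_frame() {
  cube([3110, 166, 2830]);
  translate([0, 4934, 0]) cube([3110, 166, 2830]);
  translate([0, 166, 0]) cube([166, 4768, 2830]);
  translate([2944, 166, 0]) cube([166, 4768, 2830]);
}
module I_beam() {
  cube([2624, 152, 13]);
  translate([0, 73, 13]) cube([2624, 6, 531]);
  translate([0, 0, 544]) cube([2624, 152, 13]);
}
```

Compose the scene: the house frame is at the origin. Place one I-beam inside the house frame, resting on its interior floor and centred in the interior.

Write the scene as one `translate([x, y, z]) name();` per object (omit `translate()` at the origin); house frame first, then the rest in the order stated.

house_frame();
translate([243, 2474, 0]) I_beam();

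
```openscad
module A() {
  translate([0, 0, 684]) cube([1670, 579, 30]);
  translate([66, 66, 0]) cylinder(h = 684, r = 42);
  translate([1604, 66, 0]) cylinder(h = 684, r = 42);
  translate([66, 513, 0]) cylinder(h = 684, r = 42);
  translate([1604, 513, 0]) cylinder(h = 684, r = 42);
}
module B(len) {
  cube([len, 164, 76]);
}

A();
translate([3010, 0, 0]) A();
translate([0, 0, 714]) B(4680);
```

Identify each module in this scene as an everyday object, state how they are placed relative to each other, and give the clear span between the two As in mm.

Second table starts at x = 3010; first ends at x = 1670; clear span = 3010 − 1670 = 1340 mm.

A is a table. B is a beam. A beam spans the tops of two tables. The clear span between the two tables is 1340 mm.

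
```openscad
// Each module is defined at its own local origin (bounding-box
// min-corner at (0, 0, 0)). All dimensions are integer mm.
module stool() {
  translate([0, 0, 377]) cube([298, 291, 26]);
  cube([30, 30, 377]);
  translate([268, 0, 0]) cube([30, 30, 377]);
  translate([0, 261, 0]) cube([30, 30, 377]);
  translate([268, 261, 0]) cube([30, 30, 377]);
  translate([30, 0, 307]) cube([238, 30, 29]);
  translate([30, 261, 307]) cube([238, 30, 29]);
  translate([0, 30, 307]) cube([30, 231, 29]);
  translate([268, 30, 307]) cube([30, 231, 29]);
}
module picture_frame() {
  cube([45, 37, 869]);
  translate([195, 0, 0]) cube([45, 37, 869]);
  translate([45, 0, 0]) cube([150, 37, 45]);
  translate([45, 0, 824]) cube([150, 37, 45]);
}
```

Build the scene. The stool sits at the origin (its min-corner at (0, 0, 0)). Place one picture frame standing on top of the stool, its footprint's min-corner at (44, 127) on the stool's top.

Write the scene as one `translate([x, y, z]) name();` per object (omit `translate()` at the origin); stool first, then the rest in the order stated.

stool();
translate([44, 127, 403]) picture_frame();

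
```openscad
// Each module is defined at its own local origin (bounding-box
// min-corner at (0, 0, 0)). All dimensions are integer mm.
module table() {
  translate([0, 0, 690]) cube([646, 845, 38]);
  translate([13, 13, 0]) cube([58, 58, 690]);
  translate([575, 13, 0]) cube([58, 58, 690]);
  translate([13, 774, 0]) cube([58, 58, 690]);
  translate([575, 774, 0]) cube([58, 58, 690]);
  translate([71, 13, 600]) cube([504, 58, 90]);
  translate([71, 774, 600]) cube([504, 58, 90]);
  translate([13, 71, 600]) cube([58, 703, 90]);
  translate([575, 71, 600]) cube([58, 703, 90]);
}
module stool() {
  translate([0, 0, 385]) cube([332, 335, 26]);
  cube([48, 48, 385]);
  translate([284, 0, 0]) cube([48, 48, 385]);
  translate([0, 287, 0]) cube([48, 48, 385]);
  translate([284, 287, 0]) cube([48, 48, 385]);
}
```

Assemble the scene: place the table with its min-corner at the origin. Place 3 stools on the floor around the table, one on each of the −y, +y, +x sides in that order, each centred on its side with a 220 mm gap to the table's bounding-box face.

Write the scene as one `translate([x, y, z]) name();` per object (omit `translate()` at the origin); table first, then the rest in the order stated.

table();
translate([157, -555, 0]) stool();
translate([157, 1065, 0]) stool();
translate([866, 255, 0]) stool();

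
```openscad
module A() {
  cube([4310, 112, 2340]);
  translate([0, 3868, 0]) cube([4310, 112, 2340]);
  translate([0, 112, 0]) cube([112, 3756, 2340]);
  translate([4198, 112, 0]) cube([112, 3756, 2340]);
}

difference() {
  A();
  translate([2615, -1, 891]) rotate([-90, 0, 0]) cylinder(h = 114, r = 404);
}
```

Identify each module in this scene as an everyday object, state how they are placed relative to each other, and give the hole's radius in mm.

A is a house frame. The house frame has a circular hole through its front wall. The hole's radius is 404 mm.

The subtracted cylinder has r = 404 mm.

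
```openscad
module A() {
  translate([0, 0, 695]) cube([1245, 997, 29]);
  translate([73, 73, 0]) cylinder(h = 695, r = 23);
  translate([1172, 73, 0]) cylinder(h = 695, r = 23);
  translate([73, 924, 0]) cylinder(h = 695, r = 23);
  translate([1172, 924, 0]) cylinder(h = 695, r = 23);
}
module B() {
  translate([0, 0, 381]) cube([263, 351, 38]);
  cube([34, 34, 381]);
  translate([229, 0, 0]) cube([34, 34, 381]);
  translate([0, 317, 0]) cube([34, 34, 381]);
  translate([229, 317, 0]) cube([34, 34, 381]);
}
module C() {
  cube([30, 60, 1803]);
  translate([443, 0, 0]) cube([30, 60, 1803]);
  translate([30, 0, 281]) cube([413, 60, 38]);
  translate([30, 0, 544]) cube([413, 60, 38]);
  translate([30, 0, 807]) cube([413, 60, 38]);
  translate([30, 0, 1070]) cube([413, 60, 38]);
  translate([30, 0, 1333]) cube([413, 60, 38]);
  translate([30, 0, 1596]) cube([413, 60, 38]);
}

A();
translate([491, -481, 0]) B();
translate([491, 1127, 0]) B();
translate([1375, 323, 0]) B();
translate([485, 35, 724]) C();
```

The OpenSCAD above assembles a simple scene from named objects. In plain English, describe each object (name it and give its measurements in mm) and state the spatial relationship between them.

A is a table with a 1245×997 mm rectangular top, 29 mm thick, top surface at z = 724 mm, supported by four round legs of 46 mm diameter, each leg's bounding box inset 50 mm from the nearest pair of top edges, running from the floor.

B is a simple wooden stool: a rectangular seat 263 mm (x) by 351 mm (y), 38 mm thick, top face at z = 419 mm, on four square legs, each 34×34 mm in cross-section. The legs rest on z = 0, each flush with a corner of the seat.

C is a straight ladder. Two 30×60 mm vertical rails, 1803 mm tall, stand 473 mm apart (outside-to-outside) with their front faces coplanar on the −y side. 6 rungs, each 60 mm deep and 38 mm tall, span between the inner faces of the rails, front faces flush with the rails. The lowest rung's underside is at z = 281 mm and rungs are spaced 263 mm apart (underside to underside).

Three stools sit around the table at the −y, +y, +x sides. The ladder is on top of the table.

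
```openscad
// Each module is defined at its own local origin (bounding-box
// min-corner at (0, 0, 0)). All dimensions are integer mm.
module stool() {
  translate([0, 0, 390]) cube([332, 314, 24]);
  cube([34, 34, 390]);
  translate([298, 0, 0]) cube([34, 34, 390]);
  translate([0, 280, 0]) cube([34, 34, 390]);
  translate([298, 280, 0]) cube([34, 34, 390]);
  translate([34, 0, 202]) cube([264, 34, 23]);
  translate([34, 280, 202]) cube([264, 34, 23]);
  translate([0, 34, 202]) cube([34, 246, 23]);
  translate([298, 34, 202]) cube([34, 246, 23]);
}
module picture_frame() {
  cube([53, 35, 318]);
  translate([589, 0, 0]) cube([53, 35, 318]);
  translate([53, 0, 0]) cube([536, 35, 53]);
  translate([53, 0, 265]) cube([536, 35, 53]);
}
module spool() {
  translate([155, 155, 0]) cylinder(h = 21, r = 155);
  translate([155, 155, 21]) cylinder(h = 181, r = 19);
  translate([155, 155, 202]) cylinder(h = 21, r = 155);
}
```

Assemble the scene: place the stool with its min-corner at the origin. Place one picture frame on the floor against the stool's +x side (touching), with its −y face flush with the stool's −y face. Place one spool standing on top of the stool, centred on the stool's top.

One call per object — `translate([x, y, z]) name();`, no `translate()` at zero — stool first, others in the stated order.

stool();
translate([332, 0, 0]) picture_frame();
translate([11, 2, 414]) spool();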